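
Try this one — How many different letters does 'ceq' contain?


Unique letters in 'ceq': {c, e, q} = 3 distinct letters.

3


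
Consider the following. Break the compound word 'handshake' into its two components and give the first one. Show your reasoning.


Split 'handshake' into 'hand' + 'shake'. The first part is 'hand'.

hand


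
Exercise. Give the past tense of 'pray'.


Apply rule: Add -ed. 'pray' becomes 'prayed'.

prayed


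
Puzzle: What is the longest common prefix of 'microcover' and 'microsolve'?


Compare from the start: 5 characters match: 'micro'. Mismatch at position 6: 'c' vs 's'.

micro


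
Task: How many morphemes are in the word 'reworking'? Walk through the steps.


Decomposition: re- (prefix) + work (root) + -ing (suffix) = 3 morpheme(s)

3 morphemes


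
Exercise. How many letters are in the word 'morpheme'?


Spell out 'morpheme' and number each letter: m(1), o(2), r(3), p(4), h(5), e(6), m(7), e(8). Total: 8 letters.

8


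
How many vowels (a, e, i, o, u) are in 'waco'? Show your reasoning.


Vowels in 'waco': a, o = 2 vowels.

2


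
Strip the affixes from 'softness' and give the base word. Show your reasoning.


Remove suffix '-ness' from 'softness' to get root 'soft'.

soft


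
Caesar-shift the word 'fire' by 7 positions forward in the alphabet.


Shift each letter by 7: f -> m, i -> p, r -> y, e -> l. Result: 'mpyl'.

mpyl


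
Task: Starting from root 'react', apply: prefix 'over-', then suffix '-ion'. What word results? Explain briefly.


Step 1: Add prefix 'over-' to 'react' = 'overreact'
Step 2: Add suffix '-ion' to 'overreact' = 'overreaction'

overreaction


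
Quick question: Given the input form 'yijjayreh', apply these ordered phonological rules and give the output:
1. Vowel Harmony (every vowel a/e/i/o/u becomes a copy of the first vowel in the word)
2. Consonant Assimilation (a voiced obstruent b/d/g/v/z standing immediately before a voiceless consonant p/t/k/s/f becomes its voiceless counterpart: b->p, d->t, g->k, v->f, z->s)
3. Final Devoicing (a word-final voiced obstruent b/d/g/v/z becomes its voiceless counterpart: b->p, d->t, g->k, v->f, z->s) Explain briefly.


Starting form: 'yijjayreh'
Rule 1: Vowel Harmony: all vowels become 'i' (matching first vowel). 'yijjayreh' -> 'yijjiyrih'
Rule 2: Consonant Assimilation: no voiced obstruent (b/d/g/v/z) stands immediately before a voiceless consonant (p/t/k/s/f). No change.
Rule 3: Final Devoicing: final consonant 'h' is not one of the voiced obstruents b/d/g/v/z. No change.
Final form: 'yijjiyrih'

yijjiyrih


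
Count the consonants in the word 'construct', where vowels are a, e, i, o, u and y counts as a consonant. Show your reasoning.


Consonants in 'construct': c, n, s, t, r, c, t = 7 consonants.

7


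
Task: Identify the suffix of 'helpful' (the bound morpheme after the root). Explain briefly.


The word 'helpful' = 'help' (root) + '-ful' (suffix). The suffix is '-ful'.

ful


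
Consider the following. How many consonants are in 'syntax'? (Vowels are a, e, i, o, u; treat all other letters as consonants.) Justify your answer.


Consonants in 'syntax': s, y, n, t, x = 5 consonants.

5


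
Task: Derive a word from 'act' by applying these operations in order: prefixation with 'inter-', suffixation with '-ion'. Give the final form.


Step 1: Add prefix 'inter-' to 'act' = 'interact'
Step 2: Add suffix '-ion' to 'interact' = 'interaction'

interaction


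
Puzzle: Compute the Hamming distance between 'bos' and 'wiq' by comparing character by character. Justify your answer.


Alignment:
Position 1: 'b' vs 'w' = DIFFER
Position 2: 'o' vs 'i' = DIFFER
Position 3: 's' vs 'q' = DIFFER
Total differences: 3

3


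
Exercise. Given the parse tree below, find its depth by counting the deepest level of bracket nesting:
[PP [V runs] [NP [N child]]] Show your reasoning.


Count bracket nesting levels:
'[' at pos 0: depth = 1
'[' at pos 4: depth = 2
'[' at pos 13: depth = 2
'[' at pos 17: depth = 3
Maximum depth reached: 3

3


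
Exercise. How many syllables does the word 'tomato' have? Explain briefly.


Break 'tomato' into syllables: to-ma-to -> to | ma | to = 3 syllables

3 syllables


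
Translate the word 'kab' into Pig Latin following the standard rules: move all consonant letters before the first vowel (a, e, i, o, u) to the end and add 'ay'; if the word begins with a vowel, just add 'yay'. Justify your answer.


'kab': move consonant cluster 'k' to end and add 'ay': 'abkay'.

abkay


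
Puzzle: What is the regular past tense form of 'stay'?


Apply rule: Add -ed. 'stay' becomes 'stayed'.

stayed


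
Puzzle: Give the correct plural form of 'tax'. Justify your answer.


Apply rule: Add -es (sibilant/fricative ending). 'tax' becomes 'taxes'.

taxes


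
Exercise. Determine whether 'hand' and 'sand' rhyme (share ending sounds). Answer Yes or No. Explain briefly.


Rime (stressed vowel + following sounds) of 'hand': -and = /ænd/
Rime of 'sand': -and = /ænd/
/ænd/ and /ænd/ are the same ending sound, so the words rhyme.

Yes


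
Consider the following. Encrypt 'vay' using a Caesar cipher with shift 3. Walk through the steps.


Shift each letter by 3: v -> y, a -> d, y -> b. Result: 'ydb'.

ydb


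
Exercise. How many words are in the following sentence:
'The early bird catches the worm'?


Split into words: The | early | bird | catches | the | worm = 6 words.

6


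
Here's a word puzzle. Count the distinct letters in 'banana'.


Unique letters in 'banana': {a, b, n} = 3 distinct letters.

3


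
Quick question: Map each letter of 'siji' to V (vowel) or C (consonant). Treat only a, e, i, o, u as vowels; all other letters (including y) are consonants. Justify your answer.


Letter mapping: s = C, i = V, j = C, i = V.

CVCV


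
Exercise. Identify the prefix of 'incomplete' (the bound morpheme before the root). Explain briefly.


The word 'incomplete' = 'in' (prefix) + 'complete' (root). The prefix is 'in'.

in


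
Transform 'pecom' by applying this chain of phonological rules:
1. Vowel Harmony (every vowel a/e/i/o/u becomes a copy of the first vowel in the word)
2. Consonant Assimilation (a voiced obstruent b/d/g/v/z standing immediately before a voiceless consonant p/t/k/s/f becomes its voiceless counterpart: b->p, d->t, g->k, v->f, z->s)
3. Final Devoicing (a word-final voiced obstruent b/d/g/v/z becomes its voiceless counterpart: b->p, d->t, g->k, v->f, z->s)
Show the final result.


Starting form: 'pecom'
Rule 1: Vowel Harmony: all vowels become 'e' (matching first vowel). 'pecom' -> 'pecem'
Rule 2: Consonant Assimilation: no voiced obstruent (b/d/g/v/z) stands immediately before a voiceless consonant (p/t/k/s/f). No change.
Rule 3: Final Devoicing: final consonant 'm' is not one of the voiced obstruents b/d/g/v/z. No change.
Final form: 'pecem'

pecem


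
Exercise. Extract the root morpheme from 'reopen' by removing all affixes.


Remove prefix 're' from 'reopen' to get root 'open'.

open


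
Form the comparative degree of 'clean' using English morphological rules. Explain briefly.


Apply comparative formation (add -er): 'clean' -> 'cleaner'.

cleaner


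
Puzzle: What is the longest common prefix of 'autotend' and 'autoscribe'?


Compare from the start: 4 characters match: 'auto'. Mismatch at position 5: 't' vs 's'.

auto


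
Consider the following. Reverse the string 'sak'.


Reverse 'sak' character by character: 'kas'.

kas


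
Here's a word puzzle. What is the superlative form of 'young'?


Apply superlative formation (add -est): 'young' -> 'youngest'.

youngest


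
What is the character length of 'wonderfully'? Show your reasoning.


Spell out 'wonderfully' and number each letter: w(1), o(2), n(3), d(4), e(5), r(6), f(7), u(8), l(9), l(10), y(11). Total: 11 letters.

11


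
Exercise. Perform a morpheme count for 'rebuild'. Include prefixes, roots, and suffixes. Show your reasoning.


Decomposition: re- (prefix) + build (root) = 2 morpheme(s)

2 morphemes


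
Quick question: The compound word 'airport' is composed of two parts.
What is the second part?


Split 'airport' into 'air' + 'port'. The second part is 'port'.

port


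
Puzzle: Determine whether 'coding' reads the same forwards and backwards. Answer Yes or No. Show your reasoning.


Forward: 'coding'
Reversed: 'gnidoc'
They differ.

No


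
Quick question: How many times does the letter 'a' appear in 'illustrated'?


Letter 'a' in 'illustrated': found at position(s) 8 = 1 occurrence(s).

1


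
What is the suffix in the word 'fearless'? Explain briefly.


The word 'fearless' = 'fear' (root) + '-less' (suffix). The suffix is '-less'.

less


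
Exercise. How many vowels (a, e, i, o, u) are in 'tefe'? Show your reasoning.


Vowels in 'tefe': e, e = 2 vowels.

2


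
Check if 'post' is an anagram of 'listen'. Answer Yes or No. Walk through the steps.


Sorted letters of 'post': 'opst'
Sorted letters of 'listen': 'eilnst'
They do not match.

No


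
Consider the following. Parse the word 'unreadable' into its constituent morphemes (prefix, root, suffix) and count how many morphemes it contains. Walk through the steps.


Step 1: Identify prefix: 'un' (meaning: not/reverse)
Step 2: Identify root: 'read'
Step 3: Identify suffix(es): 'able'
Decomposition: un- (prefix: not/reverse) + read (root) + -able (suffix: capable of)
Total morphemes: 3

3 morphemes (un- (prefix: not/reverse) + read (root) + -able (suffix: capable of))


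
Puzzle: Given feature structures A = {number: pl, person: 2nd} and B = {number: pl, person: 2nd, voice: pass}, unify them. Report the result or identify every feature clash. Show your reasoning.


Compare features:
number: A=pl vs B=pl -> unified: pl
person: A=2nd vs B=2nd -> unified: 2nd
voice: A=_ vs B=pass -> unified: pass
No clashes found.

Unified: {number: pl, person: 2nd, voice: pass}


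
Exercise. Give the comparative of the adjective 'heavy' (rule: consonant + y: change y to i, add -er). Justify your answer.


Apply comparative formation (consonant + y: change y to i, add -er): 'heavy' -> 'heavier'.

heavier


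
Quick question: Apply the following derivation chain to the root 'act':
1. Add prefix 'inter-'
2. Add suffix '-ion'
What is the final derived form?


Step 1: Add prefix 'inter-' to 'act' = 'interact'
Step 2: Add suffix '-ion' to 'interact' = 'interaction'

interaction


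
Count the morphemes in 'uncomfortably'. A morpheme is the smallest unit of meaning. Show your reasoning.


Decomposition: un- (prefix) + comfort (root) + -able (suffix) + -ly (suffix) = 4 morpheme(s)

4 morphemes


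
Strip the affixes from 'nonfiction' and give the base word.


Remove prefix 'non' from 'nonfiction' to get root 'fiction'.

fiction


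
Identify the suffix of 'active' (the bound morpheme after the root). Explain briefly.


The word 'active' = 'act' (root) + '-ive' (suffix). The suffix is '-ive'.

ive


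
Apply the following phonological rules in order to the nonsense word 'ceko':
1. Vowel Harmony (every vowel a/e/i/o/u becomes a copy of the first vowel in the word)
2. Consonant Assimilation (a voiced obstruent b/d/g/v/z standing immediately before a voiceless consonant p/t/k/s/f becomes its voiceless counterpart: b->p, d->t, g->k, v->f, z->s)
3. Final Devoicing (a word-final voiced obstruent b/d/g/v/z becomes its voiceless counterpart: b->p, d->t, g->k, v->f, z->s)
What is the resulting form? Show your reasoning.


Starting form: 'ceko'
Rule 1: Vowel Harmony: all vowels become 'e' (matching first vowel). 'ceko' -> 'ceke'
Rule 2: Consonant Assimilation: no voiced obstruent (b/d/g/v/z) stands immediately before a voiceless consonant (p/t/k/s/f). No change.
Rule 3: Final Devoicing: the word ends in the vowel 'e', not a consonant. No change.
Final form: 'ceke'

ceke


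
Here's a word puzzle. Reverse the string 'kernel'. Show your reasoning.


Reverse 'kernel' character by character: 'lenrek'.

lenrek


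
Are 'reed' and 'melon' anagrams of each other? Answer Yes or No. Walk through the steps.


Sorted letters of 'reed': 'deer'
Sorted letters of 'melon': 'elmno'
They do not match.

No


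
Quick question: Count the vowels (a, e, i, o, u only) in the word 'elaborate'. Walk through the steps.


Vowels in 'elaborate': e, a, o, a, e = 5 vowels.

5


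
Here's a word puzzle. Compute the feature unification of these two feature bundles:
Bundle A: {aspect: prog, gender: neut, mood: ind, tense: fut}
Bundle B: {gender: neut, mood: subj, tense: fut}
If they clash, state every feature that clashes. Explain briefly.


Compare features:
aspect: A=prog vs B=_ -> unified: prog
gender: A=neut vs B=neut -> unified: neut
mood: A=ind vs B=subj -> CLASH
tense: A=fut vs B=fut -> unified: fut
Clash detected on feature 'mood' (ind vs subj); unification fails.

CLASH on 'mood' (ind vs subj)


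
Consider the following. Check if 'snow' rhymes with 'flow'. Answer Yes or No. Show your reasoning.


Rime (stressed vowel + following sounds) of 'snow': -ow = /oʊ/
Rime of 'flow': -ow = /oʊ/
/oʊ/ and /oʊ/ are the same ending sound, so the words rhyme.

Yes


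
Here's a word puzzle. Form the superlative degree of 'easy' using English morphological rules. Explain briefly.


Apply superlative formation (consonant + y: change y to i, add -est): 'easy' -> 'easiest'.

easiest


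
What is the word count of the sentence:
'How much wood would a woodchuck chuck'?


Split into words: How | much | wood | would | a | woodchuck | chuck = 7 words.

7


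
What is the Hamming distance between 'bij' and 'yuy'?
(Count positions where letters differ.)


Alignment:
Position 1: 'b' vs 'y' = DIFFER
Position 2: 'i' vs 'u' = DIFFER
Position 3: 'j' vs 'y' = DIFFER
Total differences: 3

3


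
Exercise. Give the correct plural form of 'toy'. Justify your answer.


Apply rule: Add -s. 'toy' becomes 'toys'.

toys


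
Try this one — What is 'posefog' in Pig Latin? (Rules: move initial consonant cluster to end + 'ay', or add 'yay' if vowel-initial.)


'posefog': move consonant cluster 'p' to end and add 'ay': 'osefogpay'.

osefogpay


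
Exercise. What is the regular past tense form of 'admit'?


Apply rule: Double final consonant and add -ed. 'admit' becomes 'admitted'.

admitted


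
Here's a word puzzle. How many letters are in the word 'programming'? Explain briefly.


Spell out 'programming' and number each letter: p(1), r(2), o(3), g(4), r(5), a(6), m(7), m(8), i(9), n(10), g(11). Total: 11 letters.

11


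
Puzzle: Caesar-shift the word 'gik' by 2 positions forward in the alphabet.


Shift each letter by 2: g -> i, i -> k, k -> m. Result: 'ikm'.

ikm


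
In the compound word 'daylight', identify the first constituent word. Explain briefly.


Split 'daylight' into 'day' + 'light'. The first part is 'day'.

day


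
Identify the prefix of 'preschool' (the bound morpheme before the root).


The word 'preschool' = 'pre' (prefix) + 'school' (root). The prefix is 'pre'.

pre


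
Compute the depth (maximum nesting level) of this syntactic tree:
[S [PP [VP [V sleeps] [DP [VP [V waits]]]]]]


Count bracket nesting levels:
'[' at pos 0: depth = 1
'[' at pos 3: depth = 2
'[' at pos 7: depth = 3
'[' at pos 11: depth = 4
'[' at pos 22: depth = 4
'[' at pos 26: depth = 5
'[' at pos 30: depth = 6
Maximum depth reached: 6

6


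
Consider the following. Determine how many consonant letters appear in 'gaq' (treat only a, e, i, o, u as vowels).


Consonants in 'gaq': g, q = 2 consonants.

2


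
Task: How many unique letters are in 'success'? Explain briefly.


Unique letters in 'success': {c, e, s, u} = 4 distinct letters.

4


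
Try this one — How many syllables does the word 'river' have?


Break 'river' into syllables: riv-er -> riv | er = 2 syllables

2 syllables


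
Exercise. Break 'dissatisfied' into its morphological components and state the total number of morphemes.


Step 1: Identify prefix: 'dis' (meaning: not/apart)
Step 2: Identify root: 'satisfy'
Step 3: Identify suffix(es): 'ed'
Decomposition: dis- (prefix: not/apart) + satisfy (root) + -ed (suffix: past)
Total morphemes: 3

3 morphemes (dis- (prefix: not/apart) + satisfy (root) + -ed (suffix: past))


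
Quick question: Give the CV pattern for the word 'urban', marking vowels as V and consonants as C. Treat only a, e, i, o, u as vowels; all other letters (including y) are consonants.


Letter mapping: u = V, r = C, b = C, a = V, n = C.

VCCVC


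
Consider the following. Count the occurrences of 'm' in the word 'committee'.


Letter 'm' in 'committee': found at position(s) 3, 4 = 2 occurrence(s).

2


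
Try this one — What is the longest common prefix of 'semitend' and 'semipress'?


Compare from the start: 4 characters match: 'semi'. Mismatch at position 5: 't' vs 'p'.

semi


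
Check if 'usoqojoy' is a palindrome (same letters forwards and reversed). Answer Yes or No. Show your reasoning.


Forward: 'usoqojoy'
Reversed: 'yojoqosu'
They differ.

No


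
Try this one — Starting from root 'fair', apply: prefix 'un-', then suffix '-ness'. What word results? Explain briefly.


Step 1: Add prefix 'un-' to 'fair' = 'unfair'
Step 2: Add suffix '-ness' to 'unfair' = 'unfairness'

unfairness


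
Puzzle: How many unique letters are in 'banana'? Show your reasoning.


Unique letters in 'banana': {a, b, n} = 3 distinct letters.

3


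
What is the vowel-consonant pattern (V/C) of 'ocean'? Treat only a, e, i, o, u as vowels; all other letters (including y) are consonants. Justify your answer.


Letter mapping: o = V, c = C, e = V, a = V, n = C.

VCVVC


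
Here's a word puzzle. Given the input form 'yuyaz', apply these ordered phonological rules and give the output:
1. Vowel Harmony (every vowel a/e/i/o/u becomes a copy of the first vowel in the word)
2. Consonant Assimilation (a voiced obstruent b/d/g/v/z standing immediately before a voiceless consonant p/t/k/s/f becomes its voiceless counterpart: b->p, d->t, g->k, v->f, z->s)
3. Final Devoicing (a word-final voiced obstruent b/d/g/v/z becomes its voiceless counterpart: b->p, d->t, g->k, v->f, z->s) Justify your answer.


Starting form: 'yuyaz'
Rule 1: Vowel Harmony: all vowels become 'u' (matching first vowel). 'yuyaz' -> 'yuyuz'
Rule 2: Consonant Assimilation: no voiced obstruent (b/d/g/v/z) stands immediately before a voiceless consonant (p/t/k/s/f). No change.
Rule 3: Final Devoicing: word-final voiced obstruent 'z' becomes voiceless 's'. 'yuyuz' -> 'yuyus'
Final form: 'yuyus'

yuyus


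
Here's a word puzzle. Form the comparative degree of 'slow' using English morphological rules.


Apply comparative formation (add -er): 'slow' -> 'slower'.

slower


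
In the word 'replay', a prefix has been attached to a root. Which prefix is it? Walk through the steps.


The word 'replay' = 're' (prefix) + 'play' (root). The prefix is 're'.

re


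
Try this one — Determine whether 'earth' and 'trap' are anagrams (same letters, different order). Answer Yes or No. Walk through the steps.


Sorted letters of 'earth': 'aehrt'
Sorted letters of 'trap': 'aprt'
They do not match.

No


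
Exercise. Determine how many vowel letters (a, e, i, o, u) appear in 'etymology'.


Vowels in 'etymology': e, o, o = 3 vowels.

3


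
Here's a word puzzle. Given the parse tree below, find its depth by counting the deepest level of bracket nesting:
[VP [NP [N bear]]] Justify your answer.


Count bracket nesting levels:
'[' at pos 0: depth = 1
'[' at pos 4: depth = 2
'[' at pos 8: depth = 3
Maximum depth reached: 3

3


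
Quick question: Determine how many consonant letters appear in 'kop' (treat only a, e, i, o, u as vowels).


Consonants in 'kop': k, p = 2 consonants.

2


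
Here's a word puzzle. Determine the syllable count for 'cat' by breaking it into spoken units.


Break 'cat' into syllables: cat -> cat = 1 syllable

1 syllable


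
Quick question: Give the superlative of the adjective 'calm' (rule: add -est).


Apply superlative formation (add -est): 'calm' -> 'calmest'.

calmest


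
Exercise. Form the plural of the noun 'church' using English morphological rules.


Apply rule: Add -es (sibilant/fricative ending). 'church' becomes 'churches'.

churches


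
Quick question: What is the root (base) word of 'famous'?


Remove suffix '-ous' from 'famous' to get root 'fame'.

fame


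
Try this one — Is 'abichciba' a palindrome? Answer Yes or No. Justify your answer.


Forward: 'abichciba'
Reversed: 'abichciba'
They are identical.

Yes


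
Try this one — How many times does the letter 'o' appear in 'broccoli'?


Letter 'o' in 'broccoli': found at position(s) 3, 6 = 2 occurrence(s).

2


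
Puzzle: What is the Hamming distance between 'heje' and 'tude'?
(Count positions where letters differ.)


Alignment:
Position 1: 'h' vs 't' = DIFFER
Position 2: 'e' vs 'u' = DIFFER
Position 3: 'j' vs 'd' = DIFFER
Position 4: 'e' vs 'e' = match
Total differences: 3

3


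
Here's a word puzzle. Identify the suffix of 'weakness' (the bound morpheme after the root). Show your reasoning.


The word 'weakness' = 'weak' (root) + '-ness' (suffix). The suffix is '-ness'.

ness


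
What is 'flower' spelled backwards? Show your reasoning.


Reverse 'flower' character by character: 'rewolf'.

rewolf


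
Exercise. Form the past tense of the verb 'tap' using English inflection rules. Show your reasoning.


Apply rule: Double final consonant and add -ed. 'tap' becomes 'tapped'.

tapped


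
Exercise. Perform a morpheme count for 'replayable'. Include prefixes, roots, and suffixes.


Decomposition: re- (prefix) + play (root) + -able (suffix) = 3 morpheme(s)

3 morphemes


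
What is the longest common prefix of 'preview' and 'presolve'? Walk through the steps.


Compare from the start: 3 characters match: 'pre'. Mismatch at position 4: 'v' vs 's'.

pre


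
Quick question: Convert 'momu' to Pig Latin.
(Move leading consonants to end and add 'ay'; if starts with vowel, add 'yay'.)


'momu': move consonant cluster 'm' to end and add 'ay': 'omumay'.

omumay


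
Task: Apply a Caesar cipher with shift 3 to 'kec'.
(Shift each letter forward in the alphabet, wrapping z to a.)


Shift each letter by 3: k -> n, e -> h, c -> f. Result: 'nhf'.

nhf


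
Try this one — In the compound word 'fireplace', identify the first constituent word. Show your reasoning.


Split 'fireplace' into 'fire' + 'place'. The first part is 'fire'.

fire


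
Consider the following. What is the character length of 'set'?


Spell out 'set' and number each letter: s(1), e(2), t(3). Total: 3 letters.

3


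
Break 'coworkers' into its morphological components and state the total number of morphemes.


Step 1: Identify prefix: 'co' (meaning: together)
Step 2: Identify root: 'work'
Step 3: Identify suffix(es): 'er, s'
Decomposition: co- (prefix: together) + work (root) + -er (suffix: one who) + -s (plural)
Total morphemes: 4

4 morphemes (co- (prefix: together) + work (root) + -er (suffix: one who) + -s (plural))


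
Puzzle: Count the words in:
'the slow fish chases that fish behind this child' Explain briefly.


Split into words: the | slow | fish | chases | that | fish | behind | this | child = 9 words.

9


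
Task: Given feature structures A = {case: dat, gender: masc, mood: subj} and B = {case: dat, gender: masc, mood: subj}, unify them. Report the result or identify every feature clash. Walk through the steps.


Compare features:
case: A=dat vs B=dat -> unified: dat
gender: A=masc vs B=masc -> unified: masc
mood: A=subj vs B=subj -> unified: subj
No clashes found.

Unified: {case: dat, gender: masc, mood: subj}


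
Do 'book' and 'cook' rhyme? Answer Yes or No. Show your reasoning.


Rime (stressed vowel + following sounds) of 'book': -ook = /ʊk/
Rime of 'cook': -ook = /ʊk/
/ʊk/ and /ʊk/ are the same ending sound, so the words rhyme.

Yes


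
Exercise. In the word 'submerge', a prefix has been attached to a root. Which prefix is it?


The word 'submerge' = 'sub' (prefix) + 'merge' (root). The prefix is 'sub'.

sub


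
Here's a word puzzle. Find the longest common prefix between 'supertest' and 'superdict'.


Compare from the start: 5 characters match: 'super'. Mismatch at position 6: 't' vs 'd'.

super


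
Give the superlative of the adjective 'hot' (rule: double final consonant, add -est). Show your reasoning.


Apply superlative formation (double final consonant, add -est): 'hot' -> 'hottest'.

hottest


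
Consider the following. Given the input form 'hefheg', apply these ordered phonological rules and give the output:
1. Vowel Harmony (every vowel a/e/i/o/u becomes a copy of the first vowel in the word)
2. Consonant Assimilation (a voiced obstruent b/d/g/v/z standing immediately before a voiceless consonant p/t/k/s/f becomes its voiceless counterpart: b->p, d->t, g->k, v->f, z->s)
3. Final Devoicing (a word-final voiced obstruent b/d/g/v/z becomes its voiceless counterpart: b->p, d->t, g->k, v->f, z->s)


Starting form: 'hefheg'
Rule 1: Vowel Harmony: all vowels already match. No change.
Rule 2: Consonant Assimilation: no voiced obstruent (b/d/g/v/z) stands immediately before a voiceless consonant (p/t/k/s/f). No change.
Rule 3: Final Devoicing: word-final voiced obstruent 'g' becomes voiceless 'k'. 'hefheg' -> 'hefhek'
Final form: 'hefhek'

hefhek


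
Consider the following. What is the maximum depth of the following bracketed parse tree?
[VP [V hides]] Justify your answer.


Count bracket nesting levels:
'[' at pos 0: depth = 1
'[' at pos 4: depth = 2
Maximum depth reached: 2

2


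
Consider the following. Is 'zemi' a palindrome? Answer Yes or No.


Forward: 'zemi'
Reversed: 'imez'
They differ.

No


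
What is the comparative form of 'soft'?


Apply comparative formation (add -er): 'soft' -> 'softer'.

softer


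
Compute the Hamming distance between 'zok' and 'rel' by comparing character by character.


Alignment:
Position 1: 'z' vs 'r' = DIFFER
Position 2: 'o' vs 'e' = DIFFER
Position 3: 'k' vs 'l' = DIFFER
Total differences: 3

3


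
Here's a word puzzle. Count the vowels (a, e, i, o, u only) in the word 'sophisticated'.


Vowels in 'sophisticated': o, i, i, a, e = 5 vowels.

5


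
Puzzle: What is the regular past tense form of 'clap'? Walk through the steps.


Apply rule: Double final consonant and add -ed. 'clap' becomes 'clapped'.

clapped


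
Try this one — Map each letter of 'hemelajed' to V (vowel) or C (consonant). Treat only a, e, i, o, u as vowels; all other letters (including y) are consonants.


Letter mapping: h = C, e = V, m = C, e = V, l = C, a = V, j = C, e = V, d = C.

CVCVCVCVC


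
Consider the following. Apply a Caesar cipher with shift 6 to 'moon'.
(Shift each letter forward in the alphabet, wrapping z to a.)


Shift each letter by 6: m -> s, o -> u, o -> u, n -> t. Result: 'suut'.

suut


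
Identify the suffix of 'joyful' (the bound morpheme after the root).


The word 'joyful' = 'joy' (root) + '-ful' (suffix). The suffix is '-ful'.

ful


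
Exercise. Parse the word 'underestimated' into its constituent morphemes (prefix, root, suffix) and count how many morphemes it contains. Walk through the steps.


Step 1: Identify prefix: 'under' (meaning: beneath/insufficient)
Step 2: Identify root: 'estimate'
Step 3: Identify suffix(es): 'ed'
Decomposition: under- (prefix: beneath/insufficient) + estimate (root) + -ed (suffix: past)
Total morphemes: 3

3 morphemes (under- (prefix: beneath/insufficient) + estimate (root) + -ed (suffix: past))


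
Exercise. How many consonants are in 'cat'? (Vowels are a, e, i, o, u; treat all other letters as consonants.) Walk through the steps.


Consonants in 'cat': c, t = 2 consonants.

2


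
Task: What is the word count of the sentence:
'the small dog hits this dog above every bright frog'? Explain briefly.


Split into words: the | small | dog | hits | this | dog | above | every | bright | frog = 10 words.

10


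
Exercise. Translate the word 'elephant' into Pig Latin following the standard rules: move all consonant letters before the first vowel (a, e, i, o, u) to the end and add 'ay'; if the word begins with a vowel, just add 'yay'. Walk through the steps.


'elephant' starts with a vowel, so add 'yay': 'elephantyay'.

elephantyay


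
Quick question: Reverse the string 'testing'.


Reverse 'testing' character by character: 'gnitset'.

gnitset


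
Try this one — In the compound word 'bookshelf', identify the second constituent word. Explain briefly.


Split 'bookshelf' into 'book' + 'shelf'. The second part is 'shelf'.

shelf


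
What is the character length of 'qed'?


Spell out 'qed' and number each letter: q(1), e(2), d(3). Total: 3 letters.

3


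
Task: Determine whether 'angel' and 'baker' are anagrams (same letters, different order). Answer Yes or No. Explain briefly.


Sorted letters of 'angel': 'aegln'
Sorted letters of 'baker': 'abekr'
They do not match.

No


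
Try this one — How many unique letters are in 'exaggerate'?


Unique letters in 'exaggerate': {a, e, g, r, t, x} = 6 distinct letters.

6


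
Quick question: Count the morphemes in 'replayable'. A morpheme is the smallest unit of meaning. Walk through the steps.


Decomposition: re- (prefix) + play (root) + -able (suffix) = 3 morpheme(s)

3 morphemes


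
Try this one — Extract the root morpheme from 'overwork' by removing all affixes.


Remove prefix 'over' from 'overwork' to get root 'work'.

work


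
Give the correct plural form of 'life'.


Apply rule: Change -fe to -ves. 'life' becomes 'lives'.

lives


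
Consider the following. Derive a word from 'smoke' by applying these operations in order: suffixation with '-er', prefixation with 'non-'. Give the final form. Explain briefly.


Step 1: Add suffix '-er' to 'smoke' = 'smoker'
Step 2: Add prefix 'non-' to 'smoker' = 'nonsmoker'

nonsmoker


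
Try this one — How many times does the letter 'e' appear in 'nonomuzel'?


Letter 'e' in 'nonomuzel': found at position(s) 8 = 1 occurrence(s).

1


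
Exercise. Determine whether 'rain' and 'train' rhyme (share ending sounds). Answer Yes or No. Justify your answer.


Rime (stressed vowel + following sounds) of 'rain': -ain = /eɪn/
Rime of 'train': -ain = /eɪn/
/eɪn/ and /eɪn/ are the same ending sound, so the words rhyme.

Yes


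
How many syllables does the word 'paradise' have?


Break 'paradise' into syllables: par-a-dise -> par | a | dise = 3 syllables

3 syllables


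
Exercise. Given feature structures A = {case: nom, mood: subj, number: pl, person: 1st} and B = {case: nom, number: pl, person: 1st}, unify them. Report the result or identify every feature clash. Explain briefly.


Compare features:
case: A=nom vs B=nom -> unified: nom
mood: A=subj vs B=_ -> unified: subj
number: A=pl vs B=pl -> unified: pl
person: A=1st vs B=1st -> unified: 1st
No clashes found.

Unified: {case: nom, mood: subj, number: pl, person: 1st}


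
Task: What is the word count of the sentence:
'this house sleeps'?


Split into words: this | house | sleeps = 3 words.

3


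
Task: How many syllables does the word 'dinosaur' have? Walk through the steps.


Break 'dinosaur' into syllables: di-no-saur -> di | no | saur = 3 syllables

3 syllables


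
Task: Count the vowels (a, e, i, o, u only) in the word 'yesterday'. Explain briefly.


Vowels in 'yesterday': e, e, a = 3 vowels.

3


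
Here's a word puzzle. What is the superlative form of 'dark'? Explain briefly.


Apply superlative formation (add -est): 'dark' -> 'darkest'.

darkest


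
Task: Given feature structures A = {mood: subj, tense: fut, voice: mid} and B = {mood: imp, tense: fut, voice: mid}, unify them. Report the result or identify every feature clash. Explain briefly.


Compare features:
mood: A=subj vs B=imp -> CLASH
tense: A=fut vs B=fut -> unified: fut
voice: A=mid vs B=mid -> unified: mid
Clash detected on feature 'mood' (subj vs imp); unification fails.

CLASH on 'mood' (subj vs imp)


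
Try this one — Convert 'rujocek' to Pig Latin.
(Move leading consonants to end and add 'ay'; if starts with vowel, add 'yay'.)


'rujocek': move consonant cluster 'r' to end and add 'ay': 'ujocekray'.

ujocekray


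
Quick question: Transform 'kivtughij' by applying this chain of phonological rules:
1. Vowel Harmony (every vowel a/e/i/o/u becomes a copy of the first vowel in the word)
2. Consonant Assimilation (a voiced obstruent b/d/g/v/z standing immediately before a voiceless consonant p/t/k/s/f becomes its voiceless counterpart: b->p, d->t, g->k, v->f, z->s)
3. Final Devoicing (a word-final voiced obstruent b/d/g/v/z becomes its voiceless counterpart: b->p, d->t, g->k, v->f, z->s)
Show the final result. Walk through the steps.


Starting form: 'kivtughij'
Rule 1: Vowel Harmony: all vowels become 'i' (matching first vowel). 'kivtughij' -> 'kivtighij'
Rule 2: Consonant Assimilation: voiced obstruent before voiceless consonant becomes voiceless ('vt' -> 'ft'). 'kivtighij' -> 'kiftighij'
Rule 3: Final Devoicing: final consonant 'j' is not one of the voiced obstruents b/d/g/v/z. No change.
Final form: 'kiftighij'

kiftighij


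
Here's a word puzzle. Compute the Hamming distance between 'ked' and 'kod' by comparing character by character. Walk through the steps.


Alignment:
Position 1: 'k' vs 'k' = match
Position 2: 'e' vs 'o' = DIFFER
Position 3: 'd' vs 'd' = match
Total differences: 1

1


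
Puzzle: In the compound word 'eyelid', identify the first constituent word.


Split 'eyelid' into 'eye' + 'lid'. The first part is 'eye'.

eye


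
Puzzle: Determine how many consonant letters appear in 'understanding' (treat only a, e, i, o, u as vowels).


Consonants in 'understanding': n, d, r, s, t, n, d, n, g = 9 consonants.

9


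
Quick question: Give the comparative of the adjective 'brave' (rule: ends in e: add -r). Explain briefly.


Apply comparative formation (ends in e: add -r): 'brave' -> 'braver'.

braver


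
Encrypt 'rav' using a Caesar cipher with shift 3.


Shift each letter by 3: r -> u, a -> d, v -> y. Result: 'udy'.

udy


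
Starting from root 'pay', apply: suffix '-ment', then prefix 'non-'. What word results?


Step 1: Add suffix '-ment' to 'pay' = 'payment'
Step 2: Add prefix 'non-' to 'payment' = 'nonpayment'

nonpayment


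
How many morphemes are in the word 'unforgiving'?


Decomposition: un- (prefix) + forgive (root) + -ing (suffix) = 3 morpheme(s)

3 morphemes


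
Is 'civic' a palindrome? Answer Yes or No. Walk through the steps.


Forward: 'civic'
Reversed: 'civic'
They are identical.

Yes


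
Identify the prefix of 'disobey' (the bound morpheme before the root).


The word 'disobey' = 'dis' (prefix) + 'obey' (root). The prefix is 'dis'.

dis


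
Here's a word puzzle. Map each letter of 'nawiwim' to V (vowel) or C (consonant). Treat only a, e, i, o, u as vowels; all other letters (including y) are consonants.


Letter mapping: n = C, a = V, w = C, i = V, w = C, i = V, m = C.

CVCVCVC


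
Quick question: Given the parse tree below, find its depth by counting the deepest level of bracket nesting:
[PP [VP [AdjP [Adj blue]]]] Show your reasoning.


Count bracket nesting levels:
'[' at pos 0: depth = 1
'[' at pos 4: depth = 2
'[' at pos 8: depth = 3
'[' at pos 14: depth = 4
Maximum depth reached: 4

4


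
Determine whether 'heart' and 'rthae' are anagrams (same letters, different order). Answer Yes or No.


Sorted letters of 'heart': 'aehrt'
Sorted letters of 'rthae': 'aehrt'
They match.

Yes


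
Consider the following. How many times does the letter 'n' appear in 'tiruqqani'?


Letter 'n' in 'tiruqqani': found at position(s) 8 = 1 occurrence(s).

1


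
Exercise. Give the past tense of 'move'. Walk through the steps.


Apply rule: Add -d (word ends in -e). 'move' becomes 'moved'.

moved


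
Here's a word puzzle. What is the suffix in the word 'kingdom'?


The word 'kingdom' = 'king' (root) + '-dom' (suffix). The suffix is '-dom'.

dom


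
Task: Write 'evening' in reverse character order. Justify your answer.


Reverse 'evening' character by character: 'gnineve'.

gnineve


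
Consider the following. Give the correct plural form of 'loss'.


Apply rule: Add -es (sibilant/fricative ending). 'loss' becomes 'losses'.

losses


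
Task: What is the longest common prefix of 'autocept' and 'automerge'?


Compare from the start: 4 characters match: 'auto'. Mismatch at position 5: 'c' vs 'm'.

auto


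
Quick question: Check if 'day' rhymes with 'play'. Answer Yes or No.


Rime (stressed vowel + following sounds) of 'day': -ay = /eɪ/
Rime of 'play': -ay = /eɪ/
/eɪ/ and /eɪ/ are the same ending sound, so the words rhyme.

Yes


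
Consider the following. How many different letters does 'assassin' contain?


Unique letters in 'assassin': {a, i, n, s} = 4 distinct letters.

4


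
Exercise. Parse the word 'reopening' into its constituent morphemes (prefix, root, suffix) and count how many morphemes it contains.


Step 1: Identify prefix: 're' (meaning: again)
Step 2: Identify root: 'open'
Step 3: Identify suffix(es): 'ing'
Decomposition: re- (prefix: again) + open (root) + -ing (suffix: ongoing action)
Total morphemes: 3

3 morphemes (re- (prefix: again) + open (root) + -ing (suffix: ongoing action))


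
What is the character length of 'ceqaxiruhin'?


Spell out 'ceqaxiruhin' and number each letter: c(1), e(2), q(3), a(4), x(5), i(6), r(7), u(8), h(9), i(10), n(11). Total: 11 letters.

11


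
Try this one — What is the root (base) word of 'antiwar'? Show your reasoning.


Remove prefix 'anti' from 'antiwar' to get root 'war'.

war


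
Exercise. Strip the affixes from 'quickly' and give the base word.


Remove suffix '-ly' from 'quickly' to get root 'quick'.

quick


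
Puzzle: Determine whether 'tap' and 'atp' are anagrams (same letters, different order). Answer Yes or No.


Sorted letters of 'tap': 'apt'
Sorted letters of 'atp': 'apt'
They match.

Yes


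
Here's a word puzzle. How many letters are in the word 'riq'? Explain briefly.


Spell out 'riq' and number each letter: r(1), i(2), q(3). Total: 3 letters.

3


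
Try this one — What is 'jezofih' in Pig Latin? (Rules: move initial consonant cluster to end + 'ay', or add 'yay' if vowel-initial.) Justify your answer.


'jezofih': move consonant cluster 'j' to end and add 'ay': 'ezofihjay'.

ezofihjay


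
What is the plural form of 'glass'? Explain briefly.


Apply rule: Add -es (sibilant/fricative ending). 'glass' becomes 'glasses'.

glasses


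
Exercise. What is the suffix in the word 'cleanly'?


The word 'cleanly' = 'clean' (root) + '-ly' (suffix). The suffix is '-ly'.

ly


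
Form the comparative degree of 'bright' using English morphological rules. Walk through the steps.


Apply comparative formation (add -er): 'bright' -> 'brighter'.

brighter


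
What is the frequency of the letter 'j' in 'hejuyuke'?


Letter 'j' in 'hejuyuke': found at position(s) 3 = 1 occurrence(s).

1


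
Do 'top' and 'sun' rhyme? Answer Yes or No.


Rime (stressed vowel + following sounds) of 'top': -op = /ɒp/
Rime of 'sun': -un = /ʌn/
/ɒp/ and /ʌn/ are different ending sounds, so the words do not rhyme.

No


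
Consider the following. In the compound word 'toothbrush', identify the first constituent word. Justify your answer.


Split 'toothbrush' into 'tooth' + 'brush'. The first part is 'tooth'.

tooth
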